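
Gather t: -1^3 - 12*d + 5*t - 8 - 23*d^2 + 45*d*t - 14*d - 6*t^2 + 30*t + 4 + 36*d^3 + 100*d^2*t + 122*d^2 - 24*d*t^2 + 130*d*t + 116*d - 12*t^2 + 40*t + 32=36*d^3 + 99*d^2 + 90*d + t^2*(-24*d - 18) + t*(100*d^2 + 175*d + 75) + 27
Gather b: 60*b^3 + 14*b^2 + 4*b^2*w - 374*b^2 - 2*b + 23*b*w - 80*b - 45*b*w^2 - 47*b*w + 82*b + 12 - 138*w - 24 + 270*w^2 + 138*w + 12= 60*b^3 + b^2*(4*w - 360) + b*(-45*w^2 - 24*w) + 270*w^2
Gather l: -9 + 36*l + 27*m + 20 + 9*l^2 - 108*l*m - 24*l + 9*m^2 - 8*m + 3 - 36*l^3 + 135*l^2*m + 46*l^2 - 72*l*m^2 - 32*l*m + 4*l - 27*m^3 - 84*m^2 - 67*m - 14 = -36*l^3 + l^2*(135*m + 55) + l*(-72*m^2 - 140*m + 16) - 27*m^3 - 75*m^2 - 48*m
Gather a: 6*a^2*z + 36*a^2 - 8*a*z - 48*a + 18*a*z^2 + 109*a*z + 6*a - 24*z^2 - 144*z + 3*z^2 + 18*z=a^2*(6*z + 36) + a*(18*z^2 + 101*z - 42) - 21*z^2 - 126*z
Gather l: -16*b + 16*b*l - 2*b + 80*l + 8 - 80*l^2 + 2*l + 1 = -18*b - 80*l^2 + l*(16*b + 82) + 9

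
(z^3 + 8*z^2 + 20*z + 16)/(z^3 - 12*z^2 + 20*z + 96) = (z^2 + 6*z + 8)/(z^2 - 14*z + 48)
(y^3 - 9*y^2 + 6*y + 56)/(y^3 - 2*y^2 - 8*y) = (y - 7)/y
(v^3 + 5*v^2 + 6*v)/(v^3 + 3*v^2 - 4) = v*(v + 3)/(v^2 + v - 2)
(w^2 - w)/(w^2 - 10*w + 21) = w*(w - 1)/(w^2 - 10*w + 21)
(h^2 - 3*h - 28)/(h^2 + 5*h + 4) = (h - 7)/(h + 1)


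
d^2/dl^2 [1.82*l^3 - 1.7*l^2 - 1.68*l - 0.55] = 10.92*l - 3.4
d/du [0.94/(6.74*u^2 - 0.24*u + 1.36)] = (0.2256 - 12.6712*u)/(6.74*u^2 - 0.24*u + 1.36)^2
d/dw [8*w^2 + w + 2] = 16*w + 1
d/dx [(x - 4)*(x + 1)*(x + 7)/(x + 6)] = 2*(x^3 + 11*x^2 + 24*x - 61)/(x^2 + 12*x + 36)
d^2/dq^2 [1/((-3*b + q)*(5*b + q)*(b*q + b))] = 2*(-(3*b - q)^2*(5*b + q)^2 - (3*b - q)^2*(5*b + q)*(q + 1) - (3*b - q)^2*(q + 1)^2 + (3*b - q)*(5*b + q)^2*(q + 1) + (3*b - q)*(5*b + q)*(q + 1)^2 - (5*b + q)^2*(q + 1)^2)/(b*(3*b - q)^3*(5*b + q)^3*(q + 1)^3)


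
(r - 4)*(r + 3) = r^2 - r - 12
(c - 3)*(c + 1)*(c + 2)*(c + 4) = c^4 + 4*c^3 - 7*c^2 - 34*c - 24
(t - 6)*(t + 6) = t^2 - 36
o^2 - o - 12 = (o - 4)*(o + 3)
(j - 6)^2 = j^2 - 12*j + 36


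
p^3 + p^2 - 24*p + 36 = (p - 3)*(p - 2)*(p + 6)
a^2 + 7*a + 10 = (a + 2)*(a + 5)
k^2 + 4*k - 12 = (k - 2)*(k + 6)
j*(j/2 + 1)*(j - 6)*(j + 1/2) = j^4/2 - 7*j^3/4 - 7*j^2 - 3*j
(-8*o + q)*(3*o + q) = -24*o^2 - 5*o*q + q^2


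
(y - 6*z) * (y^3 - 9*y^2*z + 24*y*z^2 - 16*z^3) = y^4 - 15*y^3*z + 78*y^2*z^2 - 160*y*z^3 + 96*z^4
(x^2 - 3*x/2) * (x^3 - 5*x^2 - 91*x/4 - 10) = x^5 - 13*x^4/2 - 61*x^3/4 + 193*x^2/8 + 15*x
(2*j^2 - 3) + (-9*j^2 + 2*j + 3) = -7*j^2 + 2*j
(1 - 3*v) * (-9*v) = 27*v^2 - 9*v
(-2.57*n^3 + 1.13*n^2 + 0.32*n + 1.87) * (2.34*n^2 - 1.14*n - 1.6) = -6.0138*n^5 + 5.574*n^4 + 3.5726*n^3 + 2.203*n^2 - 2.6438*n - 2.992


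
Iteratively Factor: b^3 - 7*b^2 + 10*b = (b)*(b^2 - 7*b + 10) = b*(b - 5)*(b - 2)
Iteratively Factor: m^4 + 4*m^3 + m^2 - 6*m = (m + 3)*(m^3 + m^2 - 2*m) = (m + 2)*(m + 3)*(m^2 - m) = (m - 1)*(m + 2)*(m + 3)*(m)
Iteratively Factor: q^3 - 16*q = (q - 4)*(q^2 + 4*q) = q*(q - 4)*(q + 4)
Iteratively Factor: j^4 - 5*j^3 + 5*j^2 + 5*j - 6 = (j + 1)*(j^3 - 6*j^2 + 11*j - 6) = (j - 1)*(j + 1)*(j^2 - 5*j + 6) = (j - 3)*(j - 1)*(j + 1)*(j - 2)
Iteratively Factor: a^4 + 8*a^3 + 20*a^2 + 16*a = (a)*(a^3 + 8*a^2 + 20*a + 16) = a*(a + 4)*(a^2 + 4*a + 4) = a*(a + 2)*(a + 4)*(a + 2)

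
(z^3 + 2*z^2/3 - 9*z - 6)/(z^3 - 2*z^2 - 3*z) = (z^2 + 11*z/3 + 2)/(z*(z + 1))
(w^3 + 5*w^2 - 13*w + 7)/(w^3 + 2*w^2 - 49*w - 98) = (w^2 - 2*w + 1)/(w^2 - 5*w - 14)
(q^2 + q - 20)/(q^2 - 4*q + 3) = (q^2 + q - 20)/(q^2 - 4*q + 3)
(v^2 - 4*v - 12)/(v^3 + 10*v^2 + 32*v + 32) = (v - 6)/(v^2 + 8*v + 16)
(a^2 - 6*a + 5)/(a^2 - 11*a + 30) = (a - 1)/(a - 6)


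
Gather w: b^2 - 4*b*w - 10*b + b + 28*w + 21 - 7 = b^2 - 9*b + w*(28 - 4*b) + 14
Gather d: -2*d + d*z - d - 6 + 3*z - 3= d*(z - 3) + 3*z - 9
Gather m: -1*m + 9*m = 8*m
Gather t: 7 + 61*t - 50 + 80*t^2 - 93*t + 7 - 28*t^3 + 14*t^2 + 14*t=-28*t^3 + 94*t^2 - 18*t - 36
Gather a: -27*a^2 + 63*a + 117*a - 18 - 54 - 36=-27*a^2 + 180*a - 108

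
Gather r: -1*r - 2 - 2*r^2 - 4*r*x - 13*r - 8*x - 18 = -2*r^2 + r*(-4*x - 14) - 8*x - 20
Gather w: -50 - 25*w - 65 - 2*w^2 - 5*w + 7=-2*w^2 - 30*w - 108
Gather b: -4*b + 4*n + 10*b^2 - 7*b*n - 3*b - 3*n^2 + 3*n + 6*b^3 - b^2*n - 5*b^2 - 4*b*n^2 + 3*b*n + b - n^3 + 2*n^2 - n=6*b^3 + b^2*(5 - n) + b*(-4*n^2 - 4*n - 6) - n^3 - n^2 + 6*n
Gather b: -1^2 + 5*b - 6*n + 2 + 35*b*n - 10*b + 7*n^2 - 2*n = b*(35*n - 5) + 7*n^2 - 8*n + 1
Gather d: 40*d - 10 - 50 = 40*d - 60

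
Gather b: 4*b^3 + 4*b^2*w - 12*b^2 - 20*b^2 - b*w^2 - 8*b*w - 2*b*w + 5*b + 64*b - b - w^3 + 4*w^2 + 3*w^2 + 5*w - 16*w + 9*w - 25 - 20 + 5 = 4*b^3 + b^2*(4*w - 32) + b*(-w^2 - 10*w + 68) - w^3 + 7*w^2 - 2*w - 40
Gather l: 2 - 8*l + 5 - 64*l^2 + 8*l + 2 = 9 - 64*l^2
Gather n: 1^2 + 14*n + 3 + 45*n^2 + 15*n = 45*n^2 + 29*n + 4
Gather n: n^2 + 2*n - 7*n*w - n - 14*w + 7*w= n^2 + n*(1 - 7*w) - 7*w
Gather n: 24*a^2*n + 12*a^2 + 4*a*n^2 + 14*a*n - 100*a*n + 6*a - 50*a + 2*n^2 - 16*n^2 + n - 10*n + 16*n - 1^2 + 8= 12*a^2 - 44*a + n^2*(4*a - 14) + n*(24*a^2 - 86*a + 7) + 7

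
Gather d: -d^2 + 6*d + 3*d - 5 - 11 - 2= -d^2 + 9*d - 18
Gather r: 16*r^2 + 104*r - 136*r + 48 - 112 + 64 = 16*r^2 - 32*r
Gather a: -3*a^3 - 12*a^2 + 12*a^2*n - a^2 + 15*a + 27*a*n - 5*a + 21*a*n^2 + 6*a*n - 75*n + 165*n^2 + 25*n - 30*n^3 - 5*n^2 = -3*a^3 + a^2*(12*n - 13) + a*(21*n^2 + 33*n + 10) - 30*n^3 + 160*n^2 - 50*n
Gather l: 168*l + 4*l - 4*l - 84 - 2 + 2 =168*l - 84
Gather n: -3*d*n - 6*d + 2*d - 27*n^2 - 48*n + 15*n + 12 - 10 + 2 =-4*d - 27*n^2 + n*(-3*d - 33) + 4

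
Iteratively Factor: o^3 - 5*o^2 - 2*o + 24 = (o - 4)*(o^2 - o - 6) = (o - 4)*(o - 3)*(o + 2)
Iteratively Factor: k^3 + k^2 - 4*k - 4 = (k + 2)*(k^2 - k - 2) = (k - 2)*(k + 2)*(k + 1)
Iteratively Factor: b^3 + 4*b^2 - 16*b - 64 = (b - 4)*(b^2 + 8*b + 16) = (b - 4)*(b + 4)*(b + 4)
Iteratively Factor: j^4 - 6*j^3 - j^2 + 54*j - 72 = (j - 3)*(j^3 - 3*j^2 - 10*j + 24) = (j - 3)*(j + 3)*(j^2 - 6*j + 8) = (j - 4)*(j - 3)*(j + 3)*(j - 2)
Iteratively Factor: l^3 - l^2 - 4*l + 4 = (l - 1)*(l^2 - 4) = (l - 2)*(l - 1)*(l + 2)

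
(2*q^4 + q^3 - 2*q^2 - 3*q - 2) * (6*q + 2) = 12*q^5 + 10*q^4 - 10*q^3 - 22*q^2 - 18*q - 4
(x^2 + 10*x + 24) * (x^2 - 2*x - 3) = x^4 + 8*x^3 + x^2 - 78*x - 72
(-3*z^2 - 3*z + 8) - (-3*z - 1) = 9 - 3*z^2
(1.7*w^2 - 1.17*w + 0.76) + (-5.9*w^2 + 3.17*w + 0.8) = -4.2*w^2 + 2.0*w + 1.56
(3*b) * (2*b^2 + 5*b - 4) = 6*b^3 + 15*b^2 - 12*b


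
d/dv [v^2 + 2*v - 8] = 2*v + 2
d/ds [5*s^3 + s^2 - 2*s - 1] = 15*s^2 + 2*s - 2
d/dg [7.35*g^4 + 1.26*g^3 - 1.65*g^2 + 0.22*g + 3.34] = 29.4*g^3 + 3.78*g^2 - 3.3*g + 0.22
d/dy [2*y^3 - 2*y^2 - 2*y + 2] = 6*y^2 - 4*y - 2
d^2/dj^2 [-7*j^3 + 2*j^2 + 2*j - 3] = 4 - 42*j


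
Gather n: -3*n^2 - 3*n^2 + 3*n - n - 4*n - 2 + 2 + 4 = -6*n^2 - 2*n + 4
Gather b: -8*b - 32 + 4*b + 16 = -4*b - 16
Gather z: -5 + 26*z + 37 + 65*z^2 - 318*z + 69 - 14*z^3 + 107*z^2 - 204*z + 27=-14*z^3 + 172*z^2 - 496*z + 128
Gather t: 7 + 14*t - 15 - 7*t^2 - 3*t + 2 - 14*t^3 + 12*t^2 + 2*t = -14*t^3 + 5*t^2 + 13*t - 6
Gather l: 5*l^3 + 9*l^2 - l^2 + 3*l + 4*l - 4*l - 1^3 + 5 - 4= 5*l^3 + 8*l^2 + 3*l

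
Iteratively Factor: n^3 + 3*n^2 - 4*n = (n + 4)*(n^2 - n) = (n - 1)*(n + 4)*(n)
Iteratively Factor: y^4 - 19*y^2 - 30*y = (y + 3)*(y^3 - 3*y^2 - 10*y) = (y + 2)*(y + 3)*(y^2 - 5*y) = y*(y + 2)*(y + 3)*(y - 5)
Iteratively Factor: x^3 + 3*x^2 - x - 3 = (x + 3)*(x^2 - 1) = (x + 1)*(x + 3)*(x - 1)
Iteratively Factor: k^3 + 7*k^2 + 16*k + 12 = (k + 2)*(k^2 + 5*k + 6) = (k + 2)^2*(k + 3)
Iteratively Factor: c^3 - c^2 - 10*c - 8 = (c + 1)*(c^2 - 2*c - 8) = (c + 1)*(c + 2)*(c - 4)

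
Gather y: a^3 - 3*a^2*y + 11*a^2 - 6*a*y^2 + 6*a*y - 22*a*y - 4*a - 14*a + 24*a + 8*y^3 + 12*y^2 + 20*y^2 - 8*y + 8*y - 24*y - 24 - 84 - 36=a^3 + 11*a^2 + 6*a + 8*y^3 + y^2*(32 - 6*a) + y*(-3*a^2 - 16*a - 24) - 144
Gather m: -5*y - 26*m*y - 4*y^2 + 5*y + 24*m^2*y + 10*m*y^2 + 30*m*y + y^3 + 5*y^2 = 24*m^2*y + m*(10*y^2 + 4*y) + y^3 + y^2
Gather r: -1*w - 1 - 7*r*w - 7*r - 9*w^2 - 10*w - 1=r*(-7*w - 7) - 9*w^2 - 11*w - 2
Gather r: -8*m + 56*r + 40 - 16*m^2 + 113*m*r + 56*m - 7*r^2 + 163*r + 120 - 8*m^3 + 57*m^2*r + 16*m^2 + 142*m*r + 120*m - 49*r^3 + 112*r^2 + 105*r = -8*m^3 + 168*m - 49*r^3 + 105*r^2 + r*(57*m^2 + 255*m + 324) + 160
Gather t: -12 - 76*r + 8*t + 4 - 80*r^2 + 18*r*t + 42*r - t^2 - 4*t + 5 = -80*r^2 - 34*r - t^2 + t*(18*r + 4) - 3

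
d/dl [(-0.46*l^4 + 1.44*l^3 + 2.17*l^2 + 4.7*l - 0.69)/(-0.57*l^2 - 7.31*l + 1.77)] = (0.5244*l^5 + 9.267*l^4 - 24.3096*l^3 - 5.5373*l^2 + 6.8952*l + 3.2751)/(0.3249*l^4 + 8.3334*l^3 + 51.4183*l^2 - 25.8774*l + 3.1329)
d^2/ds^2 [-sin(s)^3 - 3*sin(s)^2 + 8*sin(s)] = 9*sin(s)^3 + 12*sin(s)^2 - 14*sin(s) - 6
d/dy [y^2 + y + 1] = 2*y + 1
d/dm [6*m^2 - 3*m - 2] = 12*m - 3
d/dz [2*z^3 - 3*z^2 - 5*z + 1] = 6*z^2 - 6*z - 5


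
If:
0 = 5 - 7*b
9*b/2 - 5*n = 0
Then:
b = 5/7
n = 9/14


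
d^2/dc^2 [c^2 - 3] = 2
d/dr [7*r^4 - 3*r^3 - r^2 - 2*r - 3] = 28*r^3 - 9*r^2 - 2*r - 2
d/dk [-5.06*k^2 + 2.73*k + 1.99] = 2.73 - 10.12*k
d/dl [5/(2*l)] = -5/(2*l^2)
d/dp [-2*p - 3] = -2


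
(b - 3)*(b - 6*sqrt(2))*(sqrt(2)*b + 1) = sqrt(2)*b^3 - 11*b^2 - 3*sqrt(2)*b^2 - 6*sqrt(2)*b + 33*b + 18*sqrt(2)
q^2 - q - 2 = (q - 2)*(q + 1)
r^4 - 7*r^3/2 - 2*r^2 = r^2*(r - 4)*(r + 1/2)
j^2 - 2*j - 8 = (j - 4)*(j + 2)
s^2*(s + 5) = s^3 + 5*s^2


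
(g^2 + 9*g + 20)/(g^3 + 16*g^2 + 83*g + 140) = 1/(g + 7)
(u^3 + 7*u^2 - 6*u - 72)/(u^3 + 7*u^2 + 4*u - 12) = (u^2 + u - 12)/(u^2 + u - 2)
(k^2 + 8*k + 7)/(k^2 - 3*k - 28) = (k^2 + 8*k + 7)/(k^2 - 3*k - 28)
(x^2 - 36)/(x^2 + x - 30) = (x - 6)/(x - 5)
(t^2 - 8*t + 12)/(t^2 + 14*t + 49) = (t^2 - 8*t + 12)/(t^2 + 14*t + 49)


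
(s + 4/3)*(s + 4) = s^2 + 16*s/3 + 16/3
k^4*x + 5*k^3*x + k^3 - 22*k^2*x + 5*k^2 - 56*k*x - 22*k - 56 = (k - 4)*(k + 2)*(k + 7)*(k*x + 1)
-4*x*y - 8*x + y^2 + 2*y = (-4*x + y)*(y + 2)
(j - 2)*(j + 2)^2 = j^3 + 2*j^2 - 4*j - 8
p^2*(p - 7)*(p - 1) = p^4 - 8*p^3 + 7*p^2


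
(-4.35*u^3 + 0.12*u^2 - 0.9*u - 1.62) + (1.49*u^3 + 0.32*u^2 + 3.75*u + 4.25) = -2.86*u^3 + 0.44*u^2 + 2.85*u + 2.63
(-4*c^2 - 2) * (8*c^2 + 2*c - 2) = -32*c^4 - 8*c^3 - 8*c^2 - 4*c + 4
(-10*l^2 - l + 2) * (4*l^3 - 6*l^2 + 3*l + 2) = -40*l^5 + 56*l^4 - 16*l^3 - 35*l^2 + 4*l + 4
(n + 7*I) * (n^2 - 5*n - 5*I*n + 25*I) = n^3 - 5*n^2 + 2*I*n^2 + 35*n - 10*I*n - 175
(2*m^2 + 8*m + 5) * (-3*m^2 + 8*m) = -6*m^4 - 8*m^3 + 49*m^2 + 40*m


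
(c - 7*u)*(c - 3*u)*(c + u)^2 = c^4 - 8*c^3*u + 2*c^2*u^2 + 32*c*u^3 + 21*u^4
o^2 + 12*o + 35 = (o + 5)*(o + 7)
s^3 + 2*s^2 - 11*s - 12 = (s - 3)*(s + 1)*(s + 4)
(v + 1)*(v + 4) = v^2 + 5*v + 4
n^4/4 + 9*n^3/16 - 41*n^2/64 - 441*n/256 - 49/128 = (n/4 + 1/2)*(n - 7/4)*(n + 1/4)*(n + 7/4)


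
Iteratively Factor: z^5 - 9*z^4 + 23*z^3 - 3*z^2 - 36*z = (z - 3)*(z^4 - 6*z^3 + 5*z^2 + 12*z) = (z - 4)*(z - 3)*(z^3 - 2*z^2 - 3*z) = (z - 4)*(z - 3)*(z + 1)*(z^2 - 3*z) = z*(z - 4)*(z - 3)*(z + 1)*(z - 3)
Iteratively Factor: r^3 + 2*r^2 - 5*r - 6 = (r + 1)*(r^2 + r - 6) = (r + 1)*(r + 3)*(r - 2)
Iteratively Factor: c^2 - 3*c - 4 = (c - 4)*(c + 1)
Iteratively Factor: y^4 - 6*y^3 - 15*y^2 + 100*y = (y + 4)*(y^3 - 10*y^2 + 25*y) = (y - 5)*(y + 4)*(y^2 - 5*y) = (y - 5)^2*(y + 4)*(y)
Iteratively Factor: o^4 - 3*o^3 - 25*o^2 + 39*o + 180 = (o - 5)*(o^3 + 2*o^2 - 15*o - 36) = (o - 5)*(o + 3)*(o^2 - o - 12) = (o - 5)*(o + 3)^2*(o - 4)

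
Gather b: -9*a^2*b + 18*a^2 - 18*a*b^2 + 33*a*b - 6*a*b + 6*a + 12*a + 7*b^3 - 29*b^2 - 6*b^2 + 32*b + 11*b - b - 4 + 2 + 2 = 18*a^2 + 18*a + 7*b^3 + b^2*(-18*a - 35) + b*(-9*a^2 + 27*a + 42)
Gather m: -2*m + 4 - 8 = -2*m - 4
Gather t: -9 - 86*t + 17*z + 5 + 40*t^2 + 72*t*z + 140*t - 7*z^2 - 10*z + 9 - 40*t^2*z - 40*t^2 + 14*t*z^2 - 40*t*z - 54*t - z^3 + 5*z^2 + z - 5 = -40*t^2*z + t*(14*z^2 + 32*z) - z^3 - 2*z^2 + 8*z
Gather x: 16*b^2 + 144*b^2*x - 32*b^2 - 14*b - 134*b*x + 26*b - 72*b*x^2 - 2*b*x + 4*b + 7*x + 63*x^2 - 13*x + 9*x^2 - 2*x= -16*b^2 + 16*b + x^2*(72 - 72*b) + x*(144*b^2 - 136*b - 8)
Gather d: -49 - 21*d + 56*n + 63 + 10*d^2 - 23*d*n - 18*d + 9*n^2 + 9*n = 10*d^2 + d*(-23*n - 39) + 9*n^2 + 65*n + 14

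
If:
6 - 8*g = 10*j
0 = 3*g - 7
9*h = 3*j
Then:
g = 7/3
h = -19/45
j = -19/15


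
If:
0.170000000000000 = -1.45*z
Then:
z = -0.12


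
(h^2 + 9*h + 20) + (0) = h^2 + 9*h + 20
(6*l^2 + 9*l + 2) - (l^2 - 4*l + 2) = 5*l^2 + 13*l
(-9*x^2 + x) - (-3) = -9*x^2 + x + 3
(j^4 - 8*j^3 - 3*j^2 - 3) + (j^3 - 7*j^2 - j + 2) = j^4 - 7*j^3 - 10*j^2 - j - 1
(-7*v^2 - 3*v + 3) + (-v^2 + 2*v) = -8*v^2 - v + 3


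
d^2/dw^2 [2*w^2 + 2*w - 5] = 4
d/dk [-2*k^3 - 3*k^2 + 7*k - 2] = -6*k^2 - 6*k + 7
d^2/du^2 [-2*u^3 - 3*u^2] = -12*u - 6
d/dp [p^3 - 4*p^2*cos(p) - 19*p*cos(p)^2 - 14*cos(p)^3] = 4*p^2*sin(p) + 3*p^2 + 19*p*sin(2*p) - 8*p*cos(p) + 42*sin(p)*cos(p)^2 - 19*cos(p)^2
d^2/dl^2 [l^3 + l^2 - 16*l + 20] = 6*l + 2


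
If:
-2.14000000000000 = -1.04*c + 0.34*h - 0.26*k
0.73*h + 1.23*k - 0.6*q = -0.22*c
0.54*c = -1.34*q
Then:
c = -2.48148148148148*q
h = -4.73087231968811*q - 4.32927631578947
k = 3.73940058479532*q + 2.56940789473684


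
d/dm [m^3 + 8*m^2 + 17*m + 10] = 3*m^2 + 16*m + 17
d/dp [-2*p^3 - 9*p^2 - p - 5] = -6*p^2 - 18*p - 1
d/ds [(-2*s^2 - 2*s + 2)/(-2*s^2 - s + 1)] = 2*s*(2 - s)/(4*s^4 + 4*s^3 - 3*s^2 - 2*s + 1)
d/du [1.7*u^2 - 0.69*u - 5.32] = 3.4*u - 0.69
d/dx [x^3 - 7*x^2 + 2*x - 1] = 3*x^2 - 14*x + 2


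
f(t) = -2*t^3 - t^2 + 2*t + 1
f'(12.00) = -886.00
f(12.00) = -3575.00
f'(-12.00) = -838.00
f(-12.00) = 3289.00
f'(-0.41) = 1.81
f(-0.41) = 0.15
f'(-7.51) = -321.38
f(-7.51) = 776.71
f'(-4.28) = -99.35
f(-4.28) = 130.93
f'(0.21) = 1.32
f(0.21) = 1.36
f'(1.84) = -21.99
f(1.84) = -11.16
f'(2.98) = -57.24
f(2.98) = -54.85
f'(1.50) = -14.50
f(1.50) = -5.00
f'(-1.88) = -15.45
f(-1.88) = 6.99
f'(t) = -6*t^2 - 2*t + 2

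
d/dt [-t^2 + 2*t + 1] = 2 - 2*t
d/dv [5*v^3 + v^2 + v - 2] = 15*v^2 + 2*v + 1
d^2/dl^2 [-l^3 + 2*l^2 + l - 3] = 4 - 6*l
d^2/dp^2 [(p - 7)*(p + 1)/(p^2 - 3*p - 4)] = -6/(p^3 - 12*p^2 + 48*p - 64)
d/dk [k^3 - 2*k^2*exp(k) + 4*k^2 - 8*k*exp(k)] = -2*k^2*exp(k) + 3*k^2 - 12*k*exp(k) + 8*k - 8*exp(k)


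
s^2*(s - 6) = s^3 - 6*s^2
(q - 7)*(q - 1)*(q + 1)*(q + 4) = q^4 - 3*q^3 - 29*q^2 + 3*q + 28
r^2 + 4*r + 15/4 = (r + 3/2)*(r + 5/2)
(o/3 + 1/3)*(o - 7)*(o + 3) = o^3/3 - o^2 - 25*o/3 - 7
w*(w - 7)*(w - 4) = w^3 - 11*w^2 + 28*w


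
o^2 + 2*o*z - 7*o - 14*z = (o - 7)*(o + 2*z)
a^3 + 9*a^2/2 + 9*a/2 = a*(a + 3/2)*(a + 3)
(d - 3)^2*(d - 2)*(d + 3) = d^4 - 5*d^3 - 3*d^2 + 45*d - 54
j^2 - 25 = (j - 5)*(j + 5)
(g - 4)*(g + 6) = g^2 + 2*g - 24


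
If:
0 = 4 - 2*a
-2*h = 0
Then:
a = 2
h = 0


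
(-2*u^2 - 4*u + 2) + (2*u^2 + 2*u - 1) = 1 - 2*u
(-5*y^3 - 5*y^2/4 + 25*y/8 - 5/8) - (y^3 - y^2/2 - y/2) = -6*y^3 - 3*y^2/4 + 29*y/8 - 5/8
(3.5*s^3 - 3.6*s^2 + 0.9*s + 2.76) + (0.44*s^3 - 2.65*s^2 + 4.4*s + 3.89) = 3.94*s^3 - 6.25*s^2 + 5.3*s + 6.65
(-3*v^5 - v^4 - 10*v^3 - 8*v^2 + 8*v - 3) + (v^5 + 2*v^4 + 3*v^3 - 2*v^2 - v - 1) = -2*v^5 + v^4 - 7*v^3 - 10*v^2 + 7*v - 4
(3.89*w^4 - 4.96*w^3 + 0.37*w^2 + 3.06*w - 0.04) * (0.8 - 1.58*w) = -6.1462*w^5 + 10.9488*w^4 - 4.5526*w^3 - 4.5388*w^2 + 2.5112*w - 0.032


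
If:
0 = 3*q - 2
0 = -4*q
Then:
No Solution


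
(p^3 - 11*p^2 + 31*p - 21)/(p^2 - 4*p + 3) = p - 7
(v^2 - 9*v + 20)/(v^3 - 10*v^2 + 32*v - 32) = (v - 5)/(v^2 - 6*v + 8)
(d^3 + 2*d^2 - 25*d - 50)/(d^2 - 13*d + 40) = (d^2 + 7*d + 10)/(d - 8)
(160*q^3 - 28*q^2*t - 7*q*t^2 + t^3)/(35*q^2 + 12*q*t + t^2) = (32*q^2 - 12*q*t + t^2)/(7*q + t)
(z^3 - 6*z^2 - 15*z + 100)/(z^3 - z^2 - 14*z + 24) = (z^2 - 10*z + 25)/(z^2 - 5*z + 6)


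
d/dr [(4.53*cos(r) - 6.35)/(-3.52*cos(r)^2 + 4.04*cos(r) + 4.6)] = (-15.9456*cos(r)^2 + 44.704*cos(r) - 46.492)*sin(r)/(12.3904*cos(r)^4 - 28.4416*cos(r)^3 - 16.0624*cos(r)^2 + 37.168*cos(r) + 21.16)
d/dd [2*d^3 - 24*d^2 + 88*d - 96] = 6*d^2 - 48*d + 88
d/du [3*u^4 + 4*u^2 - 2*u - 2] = 12*u^3 + 8*u - 2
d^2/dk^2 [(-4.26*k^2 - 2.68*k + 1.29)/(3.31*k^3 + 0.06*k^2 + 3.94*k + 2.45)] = (-93.345972*k^6 - 176.174088*k^5 + 499.745124*k^4 + 559.64642*k^3 + 365.52714*k^2 - 58.574034*k + 40.270408)/(36.264691*k^9 + 1.972098*k^8 + 129.53685*k^7 + 85.222455*k^6 + 157.11132*k^5 + 194.529288*k^4 + 124.242889*k^3 + 115.17891*k^2 + 70.94955*k + 14.706125)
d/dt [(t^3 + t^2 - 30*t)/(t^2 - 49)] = (t^4 - 117*t^2 - 98*t + 1470)/(t^4 - 98*t^2 + 2401)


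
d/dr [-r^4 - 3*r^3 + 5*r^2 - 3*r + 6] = -4*r^3 - 9*r^2 + 10*r - 3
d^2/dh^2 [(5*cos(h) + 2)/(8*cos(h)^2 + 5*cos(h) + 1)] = (-720*(1 - cos(2*h))^2*cos(h) - 78*(1 - cos(2*h))^2 + 885*cos(h) + 183*cos(2*h)/2 - 480*cos(3*h) + 160*cos(5*h) + 843/2)/(5*cos(h) + 4*cos(2*h) + 5)^3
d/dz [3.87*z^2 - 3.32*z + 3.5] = 7.74*z - 3.32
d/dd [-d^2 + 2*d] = 2 - 2*d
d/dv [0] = 0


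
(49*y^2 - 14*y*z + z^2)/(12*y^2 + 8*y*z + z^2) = (49*y^2 - 14*y*z + z^2)/(12*y^2 + 8*y*z + z^2)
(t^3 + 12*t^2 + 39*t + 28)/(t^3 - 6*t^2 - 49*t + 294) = (t^2 + 5*t + 4)/(t^2 - 13*t + 42)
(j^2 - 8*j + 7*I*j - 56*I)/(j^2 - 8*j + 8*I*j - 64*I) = (j + 7*I)/(j + 8*I)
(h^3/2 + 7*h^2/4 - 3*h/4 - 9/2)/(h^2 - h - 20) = (-2*h^3 - 7*h^2 + 3*h + 18)/(4*(-h^2 + h + 20))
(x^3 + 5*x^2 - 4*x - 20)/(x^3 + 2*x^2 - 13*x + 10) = (x + 2)/(x - 1)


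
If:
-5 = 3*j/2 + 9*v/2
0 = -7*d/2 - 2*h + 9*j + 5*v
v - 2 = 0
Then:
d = -4*h/7 - 148/7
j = -28/3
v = 2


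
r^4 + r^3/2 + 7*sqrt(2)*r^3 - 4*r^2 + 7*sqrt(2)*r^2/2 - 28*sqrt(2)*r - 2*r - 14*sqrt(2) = (r - 2)*(r + 1/2)*(r + 2)*(r + 7*sqrt(2))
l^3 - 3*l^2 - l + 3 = (l - 3)*(l - 1)*(l + 1)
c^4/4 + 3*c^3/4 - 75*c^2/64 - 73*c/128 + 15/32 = (c/4 + 1)*(c - 5/4)*(c - 1/2)*(c + 3/4)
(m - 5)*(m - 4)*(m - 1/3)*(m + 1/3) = m^4 - 9*m^3 + 179*m^2/9 + m - 20/9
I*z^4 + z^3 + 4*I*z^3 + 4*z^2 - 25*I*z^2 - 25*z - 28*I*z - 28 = (z - 4)*(z + 1)*(z + 7)*(I*z + 1)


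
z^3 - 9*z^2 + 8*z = z*(z - 8)*(z - 1)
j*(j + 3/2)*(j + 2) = j^3 + 7*j^2/2 + 3*j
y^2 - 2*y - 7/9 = (y - 7/3)*(y + 1/3)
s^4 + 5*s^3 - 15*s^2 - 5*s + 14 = (s - 2)*(s - 1)*(s + 1)*(s + 7)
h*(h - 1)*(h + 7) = h^3 + 6*h^2 - 7*h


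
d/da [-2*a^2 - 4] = -4*a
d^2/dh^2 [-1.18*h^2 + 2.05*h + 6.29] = -2.36000000000000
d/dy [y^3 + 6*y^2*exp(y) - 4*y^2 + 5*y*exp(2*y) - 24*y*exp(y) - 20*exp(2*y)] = 6*y^2*exp(y) + 3*y^2 + 10*y*exp(2*y) - 12*y*exp(y) - 8*y - 35*exp(2*y) - 24*exp(y)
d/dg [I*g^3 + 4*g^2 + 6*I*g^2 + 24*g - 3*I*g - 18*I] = 3*I*g^2 + g*(8 + 12*I) + 24 - 3*I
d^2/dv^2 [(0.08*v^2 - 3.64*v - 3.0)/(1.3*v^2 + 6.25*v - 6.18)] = (-13.6032*v^3 - 26.56368*v^2 - 321.71256*v - 557.658216)/(2.197*v^6 + 31.6875*v^5 + 121.01115*v^4 - 57.134375*v^3 - 575.26839*v^2 + 716.1075*v - 236.029032)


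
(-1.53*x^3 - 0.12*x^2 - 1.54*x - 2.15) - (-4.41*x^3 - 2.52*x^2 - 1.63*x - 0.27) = 2.88*x^3 + 2.4*x^2 + 0.0899999999999999*x - 1.88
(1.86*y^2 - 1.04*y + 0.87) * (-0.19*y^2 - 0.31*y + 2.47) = -0.3534*y^4 - 0.379*y^3 + 4.7513*y^2 - 2.8385*y + 2.1489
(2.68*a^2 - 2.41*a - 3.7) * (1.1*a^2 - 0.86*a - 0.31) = 2.948*a^4 - 4.9558*a^3 - 2.8282*a^2 + 3.9291*a + 1.147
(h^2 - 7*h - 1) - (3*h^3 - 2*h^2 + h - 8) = -3*h^3 + 3*h^2 - 8*h + 7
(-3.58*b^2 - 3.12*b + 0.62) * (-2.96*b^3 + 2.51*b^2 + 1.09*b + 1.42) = 10.5968*b^5 + 0.249400000000001*b^4 - 13.5686*b^3 - 6.9282*b^2 - 3.7546*b + 0.8804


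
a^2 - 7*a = a*(a - 7)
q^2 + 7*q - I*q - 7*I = (q + 7)*(q - I)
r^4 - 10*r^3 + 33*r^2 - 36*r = r*(r - 4)*(r - 3)^2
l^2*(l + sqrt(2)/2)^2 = l^4 + sqrt(2)*l^3 + l^2/2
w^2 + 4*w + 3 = (w + 1)*(w + 3)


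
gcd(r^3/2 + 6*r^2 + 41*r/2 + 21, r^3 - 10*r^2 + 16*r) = 1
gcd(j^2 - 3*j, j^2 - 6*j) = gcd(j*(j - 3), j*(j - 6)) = j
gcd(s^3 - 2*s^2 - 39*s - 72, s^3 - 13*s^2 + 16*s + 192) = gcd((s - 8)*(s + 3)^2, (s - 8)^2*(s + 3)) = s^2 - 5*s - 24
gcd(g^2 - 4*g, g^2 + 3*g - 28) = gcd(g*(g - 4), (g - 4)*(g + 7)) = g - 4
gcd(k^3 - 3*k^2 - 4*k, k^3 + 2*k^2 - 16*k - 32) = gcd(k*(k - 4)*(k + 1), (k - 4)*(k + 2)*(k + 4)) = k - 4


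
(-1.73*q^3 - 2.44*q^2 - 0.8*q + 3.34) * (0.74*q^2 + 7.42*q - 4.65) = -1.2802*q^5 - 14.6422*q^4 - 10.6523*q^3 + 7.8816*q^2 + 28.5028*q - 15.531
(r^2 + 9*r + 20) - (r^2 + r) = 8*r + 20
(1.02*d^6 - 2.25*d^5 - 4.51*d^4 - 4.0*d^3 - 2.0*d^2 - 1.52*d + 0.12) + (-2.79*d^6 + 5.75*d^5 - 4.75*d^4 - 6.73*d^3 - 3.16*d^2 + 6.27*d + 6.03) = -1.77*d^6 + 3.5*d^5 - 9.26*d^4 - 10.73*d^3 - 5.16*d^2 + 4.75*d + 6.15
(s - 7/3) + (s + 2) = 2*s - 1/3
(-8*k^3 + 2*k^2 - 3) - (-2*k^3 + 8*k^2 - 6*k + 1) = -6*k^3 - 6*k^2 + 6*k - 4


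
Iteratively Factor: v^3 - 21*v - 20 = (v + 1)*(v^2 - v - 20) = (v - 5)*(v + 1)*(v + 4)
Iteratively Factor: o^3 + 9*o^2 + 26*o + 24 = (o + 4)*(o^2 + 5*o + 6) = (o + 2)*(o + 4)*(o + 3)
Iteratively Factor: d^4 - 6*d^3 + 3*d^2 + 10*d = (d - 5)*(d^3 - d^2 - 2*d) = (d - 5)*(d + 1)*(d^2 - 2*d) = d*(d - 5)*(d + 1)*(d - 2)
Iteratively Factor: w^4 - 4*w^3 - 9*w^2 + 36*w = (w + 3)*(w^3 - 7*w^2 + 12*w) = (w - 4)*(w + 3)*(w^2 - 3*w) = (w - 4)*(w - 3)*(w + 3)*(w)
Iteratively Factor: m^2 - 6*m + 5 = (m - 1)*(m - 5)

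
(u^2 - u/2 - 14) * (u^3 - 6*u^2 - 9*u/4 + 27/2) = u^5 - 13*u^4/2 - 53*u^3/4 + 789*u^2/8 + 99*u/4 - 189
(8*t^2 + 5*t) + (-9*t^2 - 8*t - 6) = -t^2 - 3*t - 6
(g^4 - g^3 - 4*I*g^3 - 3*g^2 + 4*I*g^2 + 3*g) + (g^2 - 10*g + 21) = g^4 - g^3 - 4*I*g^3 - 2*g^2 + 4*I*g^2 - 7*g + 21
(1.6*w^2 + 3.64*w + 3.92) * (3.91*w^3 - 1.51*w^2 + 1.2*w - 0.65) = 6.256*w^5 + 11.8164*w^4 + 11.7508*w^3 - 2.5912*w^2 + 2.338*w - 2.548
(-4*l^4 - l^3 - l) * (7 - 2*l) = 8*l^5 - 26*l^4 - 7*l^3 + 2*l^2 - 7*l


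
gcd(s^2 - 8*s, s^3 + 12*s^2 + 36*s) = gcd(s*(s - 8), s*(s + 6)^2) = s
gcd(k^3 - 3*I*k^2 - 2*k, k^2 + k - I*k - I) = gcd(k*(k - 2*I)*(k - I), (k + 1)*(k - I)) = k - I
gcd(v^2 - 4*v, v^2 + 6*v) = v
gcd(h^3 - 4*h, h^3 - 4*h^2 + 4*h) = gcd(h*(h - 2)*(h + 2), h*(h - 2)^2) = h^2 - 2*h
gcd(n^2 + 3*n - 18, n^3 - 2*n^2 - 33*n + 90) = n^2 + 3*n - 18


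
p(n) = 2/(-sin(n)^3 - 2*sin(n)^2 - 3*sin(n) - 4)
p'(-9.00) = -0.37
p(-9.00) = -0.66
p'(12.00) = 0.37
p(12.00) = -0.71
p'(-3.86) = -0.21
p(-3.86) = -0.28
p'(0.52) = 0.27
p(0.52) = -0.33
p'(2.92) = -0.35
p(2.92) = -0.42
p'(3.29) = -0.38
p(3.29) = -0.56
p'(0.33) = 0.32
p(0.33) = -0.38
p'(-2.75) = -0.37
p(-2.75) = -0.65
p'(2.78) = -0.31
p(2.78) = -0.37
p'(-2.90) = -0.38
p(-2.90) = -0.59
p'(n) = 2*(3*sin(n)^2*cos(n) + 4*sin(n)*cos(n) + 3*cos(n))/(-sin(n)^3 - 2*sin(n)^2 - 3*sin(n) - 4)^2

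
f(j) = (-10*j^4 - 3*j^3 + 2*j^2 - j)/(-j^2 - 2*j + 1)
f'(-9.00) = -194.69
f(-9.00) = 1020.19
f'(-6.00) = -129.21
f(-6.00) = 531.91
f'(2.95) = 45.45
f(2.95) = 60.28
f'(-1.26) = 32.94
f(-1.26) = -7.64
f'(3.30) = 52.04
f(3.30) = 77.33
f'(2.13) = 30.38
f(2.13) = 29.23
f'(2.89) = 44.33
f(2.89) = 57.58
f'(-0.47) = -0.15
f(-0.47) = 0.43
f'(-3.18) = 90.26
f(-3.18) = 327.98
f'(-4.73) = -92.92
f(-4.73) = 389.37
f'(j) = (2*j + 2)*(-10*j^4 - 3*j^3 + 2*j^2 - j)/(-j^2 - 2*j + 1)^2 + (-40*j^3 - 9*j^2 + 4*j - 1)/(-j^2 - 2*j + 1)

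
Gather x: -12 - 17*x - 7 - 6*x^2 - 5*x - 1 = -6*x^2 - 22*x - 20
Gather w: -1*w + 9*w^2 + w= 9*w^2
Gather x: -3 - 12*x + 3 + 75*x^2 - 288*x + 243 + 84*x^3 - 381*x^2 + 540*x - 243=84*x^3 - 306*x^2 + 240*x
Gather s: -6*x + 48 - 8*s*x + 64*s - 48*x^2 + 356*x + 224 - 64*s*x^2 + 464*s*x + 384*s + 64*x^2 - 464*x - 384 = s*(-64*x^2 + 456*x + 448) + 16*x^2 - 114*x - 112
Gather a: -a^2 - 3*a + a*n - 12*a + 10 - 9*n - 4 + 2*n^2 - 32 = -a^2 + a*(n - 15) + 2*n^2 - 9*n - 26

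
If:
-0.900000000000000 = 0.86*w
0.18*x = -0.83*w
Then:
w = -1.05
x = 4.83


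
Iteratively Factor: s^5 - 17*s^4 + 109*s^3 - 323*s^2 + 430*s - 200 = (s - 4)*(s^4 - 13*s^3 + 57*s^2 - 95*s + 50) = (s - 5)*(s - 4)*(s^3 - 8*s^2 + 17*s - 10) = (s - 5)*(s - 4)*(s - 1)*(s^2 - 7*s + 10) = (s - 5)^2*(s - 4)*(s - 1)*(s - 2)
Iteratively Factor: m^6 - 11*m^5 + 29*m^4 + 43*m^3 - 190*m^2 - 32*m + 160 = (m - 5)*(m^5 - 6*m^4 - m^3 + 38*m^2 - 32) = (m - 5)*(m + 1)*(m^4 - 7*m^3 + 6*m^2 + 32*m - 32) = (m - 5)*(m + 1)*(m + 2)*(m^3 - 9*m^2 + 24*m - 16) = (m - 5)*(m - 4)*(m + 1)*(m + 2)*(m^2 - 5*m + 4) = (m - 5)*(m - 4)^2*(m + 1)*(m + 2)*(m - 1)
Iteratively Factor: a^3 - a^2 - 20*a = (a + 4)*(a^2 - 5*a) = a*(a + 4)*(a - 5)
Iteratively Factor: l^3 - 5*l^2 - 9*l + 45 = (l - 3)*(l^2 - 2*l - 15) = (l - 3)*(l + 3)*(l - 5)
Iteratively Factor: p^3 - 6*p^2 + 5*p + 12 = (p + 1)*(p^2 - 7*p + 12) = (p - 3)*(p + 1)*(p - 4)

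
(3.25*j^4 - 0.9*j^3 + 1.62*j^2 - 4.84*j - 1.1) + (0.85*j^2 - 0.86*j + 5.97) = 3.25*j^4 - 0.9*j^3 + 2.47*j^2 - 5.7*j + 4.87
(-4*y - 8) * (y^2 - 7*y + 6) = -4*y^3 + 20*y^2 + 32*y - 48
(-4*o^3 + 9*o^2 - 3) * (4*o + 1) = -16*o^4 + 32*o^3 + 9*o^2 - 12*o - 3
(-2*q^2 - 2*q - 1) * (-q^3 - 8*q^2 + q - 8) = 2*q^5 + 18*q^4 + 15*q^3 + 22*q^2 + 15*q + 8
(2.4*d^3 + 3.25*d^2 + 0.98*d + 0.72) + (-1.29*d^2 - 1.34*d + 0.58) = 2.4*d^3 + 1.96*d^2 - 0.36*d + 1.3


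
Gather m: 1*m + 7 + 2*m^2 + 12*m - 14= 2*m^2 + 13*m - 7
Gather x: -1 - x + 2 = 1 - x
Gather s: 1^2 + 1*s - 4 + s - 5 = 2*s - 8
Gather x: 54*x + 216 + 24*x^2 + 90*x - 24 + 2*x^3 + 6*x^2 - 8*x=2*x^3 + 30*x^2 + 136*x + 192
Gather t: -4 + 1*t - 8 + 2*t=3*t - 12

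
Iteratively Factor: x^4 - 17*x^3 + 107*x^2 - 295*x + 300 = (x - 5)*(x^3 - 12*x^2 + 47*x - 60) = (x - 5)*(x - 3)*(x^2 - 9*x + 20) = (x - 5)^2*(x - 3)*(x - 4)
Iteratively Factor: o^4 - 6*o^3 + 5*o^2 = (o - 5)*(o^3 - o^2) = o*(o - 5)*(o^2 - o) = o^2*(o - 5)*(o - 1)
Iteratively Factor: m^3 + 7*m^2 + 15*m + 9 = (m + 3)*(m^2 + 4*m + 3) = (m + 1)*(m + 3)*(m + 3)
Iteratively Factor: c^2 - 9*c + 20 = (c - 5)*(c - 4)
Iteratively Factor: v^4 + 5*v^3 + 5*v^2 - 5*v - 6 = (v + 3)*(v^3 + 2*v^2 - v - 2) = (v + 2)*(v + 3)*(v^2 - 1) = (v - 1)*(v + 2)*(v + 3)*(v + 1)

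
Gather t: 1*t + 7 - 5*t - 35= -4*t - 28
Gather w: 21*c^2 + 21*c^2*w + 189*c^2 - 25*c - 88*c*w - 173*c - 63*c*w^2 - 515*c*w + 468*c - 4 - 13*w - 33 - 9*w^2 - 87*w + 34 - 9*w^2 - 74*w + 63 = 210*c^2 + 270*c + w^2*(-63*c - 18) + w*(21*c^2 - 603*c - 174) + 60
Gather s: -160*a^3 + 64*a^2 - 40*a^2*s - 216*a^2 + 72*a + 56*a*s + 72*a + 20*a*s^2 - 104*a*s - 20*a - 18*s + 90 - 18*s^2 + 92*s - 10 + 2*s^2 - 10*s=-160*a^3 - 152*a^2 + 124*a + s^2*(20*a - 16) + s*(-40*a^2 - 48*a + 64) + 80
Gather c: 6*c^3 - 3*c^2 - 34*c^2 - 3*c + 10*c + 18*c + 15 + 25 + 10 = 6*c^3 - 37*c^2 + 25*c + 50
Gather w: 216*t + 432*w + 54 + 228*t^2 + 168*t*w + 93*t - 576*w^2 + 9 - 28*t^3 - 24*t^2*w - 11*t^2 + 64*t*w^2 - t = -28*t^3 + 217*t^2 + 308*t + w^2*(64*t - 576) + w*(-24*t^2 + 168*t + 432) + 63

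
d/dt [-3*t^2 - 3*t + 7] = -6*t - 3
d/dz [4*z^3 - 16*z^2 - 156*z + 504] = 12*z^2 - 32*z - 156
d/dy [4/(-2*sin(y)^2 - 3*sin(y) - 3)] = 4*(4*sin(y) + 3)*cos(y)/(3*sin(y) - cos(2*y) + 4)^2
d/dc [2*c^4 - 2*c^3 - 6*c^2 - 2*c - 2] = 8*c^3 - 6*c^2 - 12*c - 2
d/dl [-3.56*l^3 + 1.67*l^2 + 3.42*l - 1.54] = -10.68*l^2 + 3.34*l + 3.42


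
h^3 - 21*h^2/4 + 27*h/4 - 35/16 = (h - 7/2)*(h - 5/4)*(h - 1/2)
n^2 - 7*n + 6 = (n - 6)*(n - 1)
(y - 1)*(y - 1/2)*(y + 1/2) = y^3 - y^2 - y/4 + 1/4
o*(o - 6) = o^2 - 6*o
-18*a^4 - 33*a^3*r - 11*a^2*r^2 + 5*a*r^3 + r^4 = (-3*a + r)*(a + r)^2*(6*a + r)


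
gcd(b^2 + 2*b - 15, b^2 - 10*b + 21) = b - 3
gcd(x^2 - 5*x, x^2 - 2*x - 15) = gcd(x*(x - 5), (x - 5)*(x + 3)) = x - 5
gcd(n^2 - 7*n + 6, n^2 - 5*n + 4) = n - 1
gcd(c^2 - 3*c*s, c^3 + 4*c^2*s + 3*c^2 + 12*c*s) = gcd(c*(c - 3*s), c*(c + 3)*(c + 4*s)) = c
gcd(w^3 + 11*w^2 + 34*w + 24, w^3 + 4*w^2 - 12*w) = w + 6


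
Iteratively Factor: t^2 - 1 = (t + 1)*(t - 1)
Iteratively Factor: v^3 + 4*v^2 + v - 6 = (v + 3)*(v^2 + v - 2) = (v + 2)*(v + 3)*(v - 1)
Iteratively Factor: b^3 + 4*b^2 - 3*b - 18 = (b + 3)*(b^2 + b - 6) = (b - 2)*(b + 3)*(b + 3)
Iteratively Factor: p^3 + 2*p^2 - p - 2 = (p + 1)*(p^2 + p - 2) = (p + 1)*(p + 2)*(p - 1)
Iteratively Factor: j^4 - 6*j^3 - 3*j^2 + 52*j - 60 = (j - 2)*(j^3 - 4*j^2 - 11*j + 30) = (j - 5)*(j - 2)*(j^2 + j - 6) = (j - 5)*(j - 2)^2*(j + 3)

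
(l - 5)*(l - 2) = l^2 - 7*l + 10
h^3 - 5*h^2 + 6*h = h*(h - 3)*(h - 2)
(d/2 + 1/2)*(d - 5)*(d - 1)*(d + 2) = d^4/2 - 3*d^3/2 - 11*d^2/2 + 3*d/2 + 5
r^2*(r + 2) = r^3 + 2*r^2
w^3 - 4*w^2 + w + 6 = (w - 3)*(w - 2)*(w + 1)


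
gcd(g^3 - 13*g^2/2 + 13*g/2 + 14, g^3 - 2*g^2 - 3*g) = g + 1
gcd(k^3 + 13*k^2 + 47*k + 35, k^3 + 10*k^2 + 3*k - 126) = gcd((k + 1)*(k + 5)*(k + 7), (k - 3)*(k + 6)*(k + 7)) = k + 7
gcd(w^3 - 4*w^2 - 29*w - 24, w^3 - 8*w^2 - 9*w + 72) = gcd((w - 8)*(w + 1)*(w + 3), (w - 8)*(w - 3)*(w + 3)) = w^2 - 5*w - 24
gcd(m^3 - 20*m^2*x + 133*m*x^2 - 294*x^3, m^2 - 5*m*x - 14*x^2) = -m + 7*x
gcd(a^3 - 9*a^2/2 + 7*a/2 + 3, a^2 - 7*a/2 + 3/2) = a - 3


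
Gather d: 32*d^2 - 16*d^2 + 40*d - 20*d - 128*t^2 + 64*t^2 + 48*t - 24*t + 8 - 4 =16*d^2 + 20*d - 64*t^2 + 24*t + 4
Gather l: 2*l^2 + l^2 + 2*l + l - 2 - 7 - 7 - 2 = 3*l^2 + 3*l - 18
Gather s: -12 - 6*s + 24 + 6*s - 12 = 0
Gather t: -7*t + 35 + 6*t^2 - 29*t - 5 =6*t^2 - 36*t + 30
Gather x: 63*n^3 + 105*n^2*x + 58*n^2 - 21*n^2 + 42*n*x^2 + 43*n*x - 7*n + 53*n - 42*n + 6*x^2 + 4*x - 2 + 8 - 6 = 63*n^3 + 37*n^2 + 4*n + x^2*(42*n + 6) + x*(105*n^2 + 43*n + 4)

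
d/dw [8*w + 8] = 8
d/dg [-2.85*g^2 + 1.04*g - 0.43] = 1.04 - 5.7*g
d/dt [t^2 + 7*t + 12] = 2*t + 7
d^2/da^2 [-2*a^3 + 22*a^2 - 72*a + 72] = 44 - 12*a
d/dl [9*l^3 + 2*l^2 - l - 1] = 27*l^2 + 4*l - 1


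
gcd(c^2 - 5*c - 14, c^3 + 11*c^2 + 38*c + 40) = c + 2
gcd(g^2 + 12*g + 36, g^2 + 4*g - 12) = g + 6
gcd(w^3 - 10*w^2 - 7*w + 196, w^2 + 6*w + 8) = w + 4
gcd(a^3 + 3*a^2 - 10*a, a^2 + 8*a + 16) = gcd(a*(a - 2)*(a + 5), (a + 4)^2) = 1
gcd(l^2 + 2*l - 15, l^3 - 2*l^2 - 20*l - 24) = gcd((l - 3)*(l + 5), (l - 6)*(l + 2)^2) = 1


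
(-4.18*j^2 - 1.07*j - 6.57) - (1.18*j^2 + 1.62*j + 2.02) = -5.36*j^2 - 2.69*j - 8.59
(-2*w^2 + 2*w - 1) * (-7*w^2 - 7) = 14*w^4 - 14*w^3 + 21*w^2 - 14*w + 7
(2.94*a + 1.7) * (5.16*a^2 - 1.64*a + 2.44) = 15.1704*a^3 + 3.9504*a^2 + 4.3856*a + 4.148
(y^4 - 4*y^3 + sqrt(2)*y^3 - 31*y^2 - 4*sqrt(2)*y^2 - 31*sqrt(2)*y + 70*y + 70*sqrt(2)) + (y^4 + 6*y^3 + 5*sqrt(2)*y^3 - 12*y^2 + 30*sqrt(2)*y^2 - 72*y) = 2*y^4 + 2*y^3 + 6*sqrt(2)*y^3 - 43*y^2 + 26*sqrt(2)*y^2 - 31*sqrt(2)*y - 2*y + 70*sqrt(2)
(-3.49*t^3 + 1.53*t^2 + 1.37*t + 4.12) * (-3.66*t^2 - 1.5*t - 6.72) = 12.7734*t^5 - 0.3648*t^4 + 16.1436*t^3 - 27.4158*t^2 - 15.3864*t - 27.6864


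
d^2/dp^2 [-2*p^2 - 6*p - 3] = -4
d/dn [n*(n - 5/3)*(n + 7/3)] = 3*n^2 + 4*n/3 - 35/9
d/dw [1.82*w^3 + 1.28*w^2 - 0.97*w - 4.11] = 5.46*w^2 + 2.56*w - 0.97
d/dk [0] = 0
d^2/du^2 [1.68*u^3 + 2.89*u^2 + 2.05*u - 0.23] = 10.08*u + 5.78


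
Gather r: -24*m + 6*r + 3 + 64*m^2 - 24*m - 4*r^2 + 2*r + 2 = 64*m^2 - 48*m - 4*r^2 + 8*r + 5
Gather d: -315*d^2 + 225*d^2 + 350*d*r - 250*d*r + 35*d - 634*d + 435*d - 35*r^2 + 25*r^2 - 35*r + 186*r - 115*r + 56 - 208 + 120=-90*d^2 + d*(100*r - 164) - 10*r^2 + 36*r - 32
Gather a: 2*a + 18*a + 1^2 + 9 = 20*a + 10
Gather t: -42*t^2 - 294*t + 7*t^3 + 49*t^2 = 7*t^3 + 7*t^2 - 294*t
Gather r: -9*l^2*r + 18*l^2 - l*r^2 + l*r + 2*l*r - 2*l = 18*l^2 - l*r^2 - 2*l + r*(-9*l^2 + 3*l)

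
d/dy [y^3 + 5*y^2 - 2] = y*(3*y + 10)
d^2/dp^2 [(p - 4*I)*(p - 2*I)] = 2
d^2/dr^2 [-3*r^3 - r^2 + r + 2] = -18*r - 2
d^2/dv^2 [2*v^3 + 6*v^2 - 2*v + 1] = 12*v + 12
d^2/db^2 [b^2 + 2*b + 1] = 2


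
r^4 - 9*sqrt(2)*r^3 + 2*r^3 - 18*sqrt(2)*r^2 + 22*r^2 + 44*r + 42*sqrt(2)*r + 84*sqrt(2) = (r + 2)*(r - 7*sqrt(2))*(r - 3*sqrt(2))*(r + sqrt(2))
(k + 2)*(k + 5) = k^2 + 7*k + 10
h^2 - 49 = (h - 7)*(h + 7)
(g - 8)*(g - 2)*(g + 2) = g^3 - 8*g^2 - 4*g + 32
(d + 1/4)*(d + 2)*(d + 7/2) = d^3 + 23*d^2/4 + 67*d/8 + 7/4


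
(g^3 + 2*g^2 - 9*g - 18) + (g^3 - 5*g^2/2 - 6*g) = 2*g^3 - g^2/2 - 15*g - 18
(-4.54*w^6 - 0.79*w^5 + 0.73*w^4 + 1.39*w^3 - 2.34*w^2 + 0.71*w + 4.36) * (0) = 0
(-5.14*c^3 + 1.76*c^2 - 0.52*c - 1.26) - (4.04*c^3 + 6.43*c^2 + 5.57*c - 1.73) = -9.18*c^3 - 4.67*c^2 - 6.09*c + 0.47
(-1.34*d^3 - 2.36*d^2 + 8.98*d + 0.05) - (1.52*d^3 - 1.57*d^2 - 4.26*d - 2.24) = -2.86*d^3 - 0.79*d^2 + 13.24*d + 2.29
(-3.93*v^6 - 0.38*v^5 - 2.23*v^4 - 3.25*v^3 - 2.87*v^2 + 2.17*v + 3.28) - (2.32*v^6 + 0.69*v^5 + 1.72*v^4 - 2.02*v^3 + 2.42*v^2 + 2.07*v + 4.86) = -6.25*v^6 - 1.07*v^5 - 3.95*v^4 - 1.23*v^3 - 5.29*v^2 + 0.1*v - 1.58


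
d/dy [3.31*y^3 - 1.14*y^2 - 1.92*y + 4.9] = 9.93*y^2 - 2.28*y - 1.92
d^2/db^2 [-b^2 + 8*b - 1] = -2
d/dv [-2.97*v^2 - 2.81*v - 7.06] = -5.94*v - 2.81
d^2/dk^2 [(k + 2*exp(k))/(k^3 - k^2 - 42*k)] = 2*(-k^2*(-k^2 + k + 42)^2*exp(k) + k*(-(k + 2*exp(k))*(3*k - 1) + (2*exp(k) + 1)*(-3*k^2 + 2*k + 42))*(-k^2 + k + 42) - (k + 2*exp(k))*(-3*k^2 + 2*k + 42)^2)/(k^3*(-k^2 + k + 42)^3)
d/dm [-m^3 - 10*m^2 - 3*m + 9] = -3*m^2 - 20*m - 3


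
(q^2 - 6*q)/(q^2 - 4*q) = (q - 6)/(q - 4)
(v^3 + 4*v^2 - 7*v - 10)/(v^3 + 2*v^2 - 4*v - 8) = (v^2 + 6*v + 5)/(v^2 + 4*v + 4)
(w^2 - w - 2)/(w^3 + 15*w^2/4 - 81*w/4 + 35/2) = 4*(w + 1)/(4*w^2 + 23*w - 35)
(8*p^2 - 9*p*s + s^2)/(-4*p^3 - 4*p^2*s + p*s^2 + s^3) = (-8*p^2 + 9*p*s - s^2)/(4*p^3 + 4*p^2*s - p*s^2 - s^3)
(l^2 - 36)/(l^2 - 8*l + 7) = (l^2 - 36)/(l^2 - 8*l + 7)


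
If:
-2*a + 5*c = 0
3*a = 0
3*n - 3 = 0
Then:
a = 0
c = 0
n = 1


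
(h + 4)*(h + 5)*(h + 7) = h^3 + 16*h^2 + 83*h + 140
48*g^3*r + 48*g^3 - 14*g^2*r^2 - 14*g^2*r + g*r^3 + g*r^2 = (-8*g + r)*(-6*g + r)*(g*r + g)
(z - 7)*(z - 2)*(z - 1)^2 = z^4 - 11*z^3 + 33*z^2 - 37*z + 14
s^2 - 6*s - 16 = (s - 8)*(s + 2)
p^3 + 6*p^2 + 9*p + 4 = (p + 1)^2*(p + 4)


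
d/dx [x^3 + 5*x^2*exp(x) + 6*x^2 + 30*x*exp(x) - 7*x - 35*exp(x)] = 5*x^2*exp(x) + 3*x^2 + 40*x*exp(x) + 12*x - 5*exp(x) - 7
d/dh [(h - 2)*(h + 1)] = 2*h - 1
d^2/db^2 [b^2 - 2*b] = 2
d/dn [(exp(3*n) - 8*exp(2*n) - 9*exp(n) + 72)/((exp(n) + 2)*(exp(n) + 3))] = (exp(2*n) + 4*exp(n) - 46)*exp(n)/(exp(2*n) + 4*exp(n) + 4)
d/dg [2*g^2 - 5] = 4*g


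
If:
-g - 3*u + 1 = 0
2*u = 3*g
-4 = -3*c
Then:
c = 4/3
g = 2/11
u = 3/11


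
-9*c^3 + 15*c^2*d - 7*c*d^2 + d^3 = (-3*c + d)^2*(-c + d)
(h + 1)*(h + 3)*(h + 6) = h^3 + 10*h^2 + 27*h + 18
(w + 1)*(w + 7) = w^2 + 8*w + 7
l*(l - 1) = l^2 - l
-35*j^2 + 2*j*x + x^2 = (-5*j + x)*(7*j + x)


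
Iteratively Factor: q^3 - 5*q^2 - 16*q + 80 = (q - 4)*(q^2 - q - 20) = (q - 5)*(q - 4)*(q + 4)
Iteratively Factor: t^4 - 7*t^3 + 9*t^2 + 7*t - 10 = (t - 5)*(t^3 - 2*t^2 - t + 2) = (t - 5)*(t - 2)*(t^2 - 1) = (t - 5)*(t - 2)*(t - 1)*(t + 1)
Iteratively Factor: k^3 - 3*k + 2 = (k - 1)*(k^2 + k - 2) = (k - 1)*(k + 2)*(k - 1)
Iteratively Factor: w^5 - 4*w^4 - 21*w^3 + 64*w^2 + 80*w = (w - 5)*(w^4 + w^3 - 16*w^2 - 16*w) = (w - 5)*(w + 1)*(w^3 - 16*w) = (w - 5)*(w + 1)*(w + 4)*(w^2 - 4*w) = w*(w - 5)*(w + 1)*(w + 4)*(w - 4)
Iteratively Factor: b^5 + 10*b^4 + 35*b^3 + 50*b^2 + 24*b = (b + 1)*(b^4 + 9*b^3 + 26*b^2 + 24*b) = (b + 1)*(b + 3)*(b^3 + 6*b^2 + 8*b) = (b + 1)*(b + 3)*(b + 4)*(b^2 + 2*b) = (b + 1)*(b + 2)*(b + 3)*(b + 4)*(b)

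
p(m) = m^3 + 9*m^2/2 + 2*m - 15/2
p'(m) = 3*m^2 + 9*m + 2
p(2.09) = 25.47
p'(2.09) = 33.91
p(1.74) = 14.87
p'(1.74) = 26.74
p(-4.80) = -24.01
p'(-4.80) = 27.92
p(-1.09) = -5.63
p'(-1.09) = -4.25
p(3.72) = 113.69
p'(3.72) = 77.00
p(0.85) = -1.93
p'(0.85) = 11.82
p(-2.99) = 0.02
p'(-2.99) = 1.91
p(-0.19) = -7.72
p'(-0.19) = 0.40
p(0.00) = -7.50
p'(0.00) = 2.00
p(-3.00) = 0.00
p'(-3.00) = 2.00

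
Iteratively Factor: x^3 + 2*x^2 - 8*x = (x)*(x^2 + 2*x - 8) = x*(x - 2)*(x + 4)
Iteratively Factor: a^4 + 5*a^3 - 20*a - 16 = (a - 2)*(a^3 + 7*a^2 + 14*a + 8) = (a - 2)*(a + 2)*(a^2 + 5*a + 4) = (a - 2)*(a + 2)*(a + 4)*(a + 1)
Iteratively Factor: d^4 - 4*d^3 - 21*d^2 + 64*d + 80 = (d + 4)*(d^3 - 8*d^2 + 11*d + 20) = (d - 5)*(d + 4)*(d^2 - 3*d - 4) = (d - 5)*(d - 4)*(d + 4)*(d + 1)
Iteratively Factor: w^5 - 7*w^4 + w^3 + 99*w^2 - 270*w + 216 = (w - 3)*(w^4 - 4*w^3 - 11*w^2 + 66*w - 72) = (w - 3)^2*(w^3 - w^2 - 14*w + 24) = (w - 3)^3*(w^2 + 2*w - 8) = (w - 3)^3*(w - 2)*(w + 4)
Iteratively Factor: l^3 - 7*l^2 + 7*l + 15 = (l + 1)*(l^2 - 8*l + 15) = (l - 3)*(l + 1)*(l - 5)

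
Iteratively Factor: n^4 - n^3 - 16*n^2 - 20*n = (n + 2)*(n^3 - 3*n^2 - 10*n) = (n + 2)^2*(n^2 - 5*n) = n*(n + 2)^2*(n - 5)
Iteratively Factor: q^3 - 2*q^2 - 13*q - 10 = (q - 5)*(q^2 + 3*q + 2) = (q - 5)*(q + 2)*(q + 1)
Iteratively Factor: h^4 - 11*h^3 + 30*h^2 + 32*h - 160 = (h - 4)*(h^3 - 7*h^2 + 2*h + 40) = (h - 5)*(h - 4)*(h^2 - 2*h - 8) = (h - 5)*(h - 4)^2*(h + 2)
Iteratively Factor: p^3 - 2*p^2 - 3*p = (p + 1)*(p^2 - 3*p) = p*(p + 1)*(p - 3)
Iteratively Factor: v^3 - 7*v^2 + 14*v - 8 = (v - 1)*(v^2 - 6*v + 8) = (v - 4)*(v - 1)*(v - 2)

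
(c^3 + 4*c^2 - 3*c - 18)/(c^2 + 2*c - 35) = (c^3 + 4*c^2 - 3*c - 18)/(c^2 + 2*c - 35)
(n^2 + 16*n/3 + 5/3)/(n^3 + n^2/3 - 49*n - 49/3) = (n + 5)/(n^2 - 49)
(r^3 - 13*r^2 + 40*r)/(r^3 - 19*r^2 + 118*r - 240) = r/(r - 6)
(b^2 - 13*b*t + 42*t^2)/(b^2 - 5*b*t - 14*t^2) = (b - 6*t)/(b + 2*t)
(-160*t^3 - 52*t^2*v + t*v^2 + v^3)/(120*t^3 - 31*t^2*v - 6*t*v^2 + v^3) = (-4*t - v)/(3*t - v)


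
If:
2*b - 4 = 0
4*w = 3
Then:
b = 2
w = 3/4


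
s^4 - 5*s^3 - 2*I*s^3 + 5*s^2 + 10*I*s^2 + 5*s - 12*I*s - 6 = (s - 3)*(s - 2)*(s - I)^2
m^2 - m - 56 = (m - 8)*(m + 7)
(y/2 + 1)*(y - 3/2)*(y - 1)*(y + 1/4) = y^4/2 - y^3/8 - 29*y^2/16 + 17*y/16 + 3/8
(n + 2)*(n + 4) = n^2 + 6*n + 8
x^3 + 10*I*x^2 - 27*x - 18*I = (x + I)*(x + 3*I)*(x + 6*I)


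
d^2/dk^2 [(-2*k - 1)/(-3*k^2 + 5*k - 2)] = 2*((7 - 18*k)*(3*k^2 - 5*k + 2) + (2*k + 1)*(6*k - 5)^2)/(3*k^2 - 5*k + 2)^3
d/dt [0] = 0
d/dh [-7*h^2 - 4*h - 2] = -14*h - 4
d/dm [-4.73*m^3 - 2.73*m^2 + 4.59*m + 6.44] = -14.19*m^2 - 5.46*m + 4.59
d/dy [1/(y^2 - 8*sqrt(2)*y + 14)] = 2*(-y + 4*sqrt(2))/(y^2 - 8*sqrt(2)*y + 14)^2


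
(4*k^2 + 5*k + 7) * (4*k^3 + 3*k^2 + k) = 16*k^5 + 32*k^4 + 47*k^3 + 26*k^2 + 7*k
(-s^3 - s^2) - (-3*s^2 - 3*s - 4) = -s^3 + 2*s^2 + 3*s + 4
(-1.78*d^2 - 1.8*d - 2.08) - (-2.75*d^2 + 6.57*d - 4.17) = 0.97*d^2 - 8.37*d + 2.09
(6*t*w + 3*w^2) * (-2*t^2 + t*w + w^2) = -12*t^3*w + 9*t*w^3 + 3*w^4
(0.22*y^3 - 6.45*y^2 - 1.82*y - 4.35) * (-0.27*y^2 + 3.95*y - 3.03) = -0.0594*y^5 + 2.6105*y^4 - 25.6527*y^3 + 13.529*y^2 - 11.6679*y + 13.1805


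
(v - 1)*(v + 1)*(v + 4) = v^3 + 4*v^2 - v - 4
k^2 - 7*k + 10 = (k - 5)*(k - 2)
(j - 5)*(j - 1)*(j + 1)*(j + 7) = j^4 + 2*j^3 - 36*j^2 - 2*j + 35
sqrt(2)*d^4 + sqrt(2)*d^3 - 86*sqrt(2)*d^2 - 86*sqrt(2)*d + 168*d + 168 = (d - 6*sqrt(2))*(d - sqrt(2))*(d + 7*sqrt(2))*(sqrt(2)*d + sqrt(2))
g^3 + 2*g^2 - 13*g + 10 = (g - 2)*(g - 1)*(g + 5)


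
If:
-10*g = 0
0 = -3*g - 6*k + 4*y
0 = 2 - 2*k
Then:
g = 0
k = 1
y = 3/2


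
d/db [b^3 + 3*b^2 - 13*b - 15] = 3*b^2 + 6*b - 13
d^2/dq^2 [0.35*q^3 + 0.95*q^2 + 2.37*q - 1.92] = 2.1*q + 1.9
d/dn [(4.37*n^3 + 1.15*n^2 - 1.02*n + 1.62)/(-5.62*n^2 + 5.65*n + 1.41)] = (-24.5594*n^4 + 49.381*n^3 + 19.2502*n^2 + 21.4518*n - 10.5912)/(31.5844*n^4 - 63.506*n^3 + 16.0741*n^2 + 15.933*n + 1.9881)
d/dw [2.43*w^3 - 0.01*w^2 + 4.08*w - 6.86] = 7.29*w^2 - 0.02*w + 4.08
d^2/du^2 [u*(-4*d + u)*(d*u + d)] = 2*d*(-4*d + 3*u + 1)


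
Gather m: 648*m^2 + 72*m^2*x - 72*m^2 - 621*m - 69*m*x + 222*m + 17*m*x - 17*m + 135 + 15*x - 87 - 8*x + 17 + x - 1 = m^2*(72*x + 576) + m*(-52*x - 416) + 8*x + 64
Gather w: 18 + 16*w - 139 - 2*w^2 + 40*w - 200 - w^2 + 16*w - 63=-3*w^2 + 72*w - 384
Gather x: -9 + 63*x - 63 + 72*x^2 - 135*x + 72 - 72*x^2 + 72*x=0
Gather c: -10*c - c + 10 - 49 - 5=-11*c - 44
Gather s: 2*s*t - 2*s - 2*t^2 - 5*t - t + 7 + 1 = s*(2*t - 2) - 2*t^2 - 6*t + 8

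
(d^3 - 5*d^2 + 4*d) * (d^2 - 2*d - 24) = d^5 - 7*d^4 - 10*d^3 + 112*d^2 - 96*d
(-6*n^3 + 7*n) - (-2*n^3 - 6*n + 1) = -4*n^3 + 13*n - 1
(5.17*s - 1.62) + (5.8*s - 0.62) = 10.97*s - 2.24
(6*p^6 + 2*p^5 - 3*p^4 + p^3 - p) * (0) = 0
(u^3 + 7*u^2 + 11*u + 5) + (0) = u^3 + 7*u^2 + 11*u + 5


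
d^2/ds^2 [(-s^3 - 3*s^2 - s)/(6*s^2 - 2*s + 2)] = 2*(-8*s^3 + 15*s^2 + 3*s - 2)/(27*s^6 - 27*s^5 + 36*s^4 - 19*s^3 + 12*s^2 - 3*s + 1)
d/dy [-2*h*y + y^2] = -2*h + 2*y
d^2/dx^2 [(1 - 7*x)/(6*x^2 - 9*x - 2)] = 6*(3*(4*x - 3)^2*(7*x - 1) + (42*x - 23)*(-6*x^2 + 9*x + 2))/(-6*x^2 + 9*x + 2)^3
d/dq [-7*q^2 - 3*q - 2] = -14*q - 3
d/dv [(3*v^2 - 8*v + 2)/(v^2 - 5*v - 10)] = (-7*v^2 - 64*v + 90)/(v^4 - 10*v^3 + 5*v^2 + 100*v + 100)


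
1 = 1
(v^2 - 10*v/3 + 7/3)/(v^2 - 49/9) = 3*(v - 1)/(3*v + 7)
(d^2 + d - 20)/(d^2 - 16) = (d + 5)/(d + 4)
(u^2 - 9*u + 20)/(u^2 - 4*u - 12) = (-u^2 + 9*u - 20)/(-u^2 + 4*u + 12)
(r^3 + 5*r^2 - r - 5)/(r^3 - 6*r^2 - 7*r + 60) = (r^3 + 5*r^2 - r - 5)/(r^3 - 6*r^2 - 7*r + 60)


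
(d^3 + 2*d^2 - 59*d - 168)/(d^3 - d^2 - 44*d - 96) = (d + 7)/(d + 4)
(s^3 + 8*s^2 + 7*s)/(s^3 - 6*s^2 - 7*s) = (s + 7)/(s - 7)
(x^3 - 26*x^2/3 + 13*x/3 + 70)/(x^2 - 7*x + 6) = (3*x^2 - 8*x - 35)/(3*(x - 1))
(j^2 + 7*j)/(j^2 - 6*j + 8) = j*(j + 7)/(j^2 - 6*j + 8)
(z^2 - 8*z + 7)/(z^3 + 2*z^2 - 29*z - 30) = (z^2 - 8*z + 7)/(z^3 + 2*z^2 - 29*z - 30)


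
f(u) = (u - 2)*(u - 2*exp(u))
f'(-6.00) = -13.97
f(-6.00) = 48.04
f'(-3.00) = -7.60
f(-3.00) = 15.50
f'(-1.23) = -3.16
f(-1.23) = 5.86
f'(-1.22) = -3.13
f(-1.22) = 5.83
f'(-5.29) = -12.52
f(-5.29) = 38.64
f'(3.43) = -145.20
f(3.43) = -83.40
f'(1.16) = -0.70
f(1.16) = 4.38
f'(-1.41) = -3.64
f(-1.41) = 6.47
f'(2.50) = -33.55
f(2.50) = -10.93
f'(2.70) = -47.19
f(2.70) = -18.94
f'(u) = u + (1 - 2*exp(u))*(u - 2) - 2*exp(u) = -2*u*exp(u) + 2*u + 2*exp(u) - 2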